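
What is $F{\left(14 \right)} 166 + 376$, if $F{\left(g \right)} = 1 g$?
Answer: $2700$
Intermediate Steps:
$F{\left(g \right)} = g$
$F{\left(14 \right)} 166 + 376 = 14 \cdot 166 + 376 = 2324 + 376 = 2700$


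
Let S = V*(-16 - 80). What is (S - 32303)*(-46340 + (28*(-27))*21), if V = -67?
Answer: 1609590136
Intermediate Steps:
S = 6432 (S = -67*(-16 - 80) = -67*(-96) = 6432)
(S - 32303)*(-46340 + (28*(-27))*21) = (6432 - 32303)*(-46340 + (28*(-27))*21) = -25871*(-46340 - 756*21) = -25871*(-46340 - 15876) = -25871*(-62216) = 1609590136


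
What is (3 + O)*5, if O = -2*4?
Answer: -25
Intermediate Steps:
O = -8
(3 + O)*5 = (3 - 8)*5 = -5*5 = -25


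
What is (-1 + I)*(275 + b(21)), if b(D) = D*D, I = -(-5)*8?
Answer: 27924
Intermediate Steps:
I = 40 (I = -5*(-8) = 40)
b(D) = D²
(-1 + I)*(275 + b(21)) = (-1 + 40)*(275 + 21²) = 39*(275 + 441) = 39*716 = 27924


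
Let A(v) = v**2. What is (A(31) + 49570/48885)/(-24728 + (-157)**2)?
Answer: -9405611/772383 ≈ -12.177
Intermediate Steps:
(A(31) + 49570/48885)/(-24728 + (-157)**2) = (31**2 + 49570/48885)/(-24728 + (-157)**2) = (961 + 49570*(1/48885))/(-24728 + 24649) = (961 + 9914/9777)/(-79) = (9405611/9777)*(-1/79) = -9405611/772383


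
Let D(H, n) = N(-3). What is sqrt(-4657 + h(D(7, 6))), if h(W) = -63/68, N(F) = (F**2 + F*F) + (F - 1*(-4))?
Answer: I*sqrt(5384563)/34 ≈ 68.249*I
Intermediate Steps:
N(F) = 4 + F + 2*F**2 (N(F) = (F**2 + F**2) + (F + 4) = 2*F**2 + (4 + F) = 4 + F + 2*F**2)
D(H, n) = 19 (D(H, n) = 4 - 3 + 2*(-3)**2 = 4 - 3 + 2*9 = 4 - 3 + 18 = 19)
h(W) = -63/68 (h(W) = -63*1/68 = -63/68)
sqrt(-4657 + h(D(7, 6))) = sqrt(-4657 - 63/68) = sqrt(-316739/68) = I*sqrt(5384563)/34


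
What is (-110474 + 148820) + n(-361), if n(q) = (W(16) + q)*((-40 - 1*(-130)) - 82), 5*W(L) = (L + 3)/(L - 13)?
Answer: 532022/15 ≈ 35468.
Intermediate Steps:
W(L) = (3 + L)/(5*(-13 + L)) (W(L) = ((L + 3)/(L - 13))/5 = ((3 + L)/(-13 + L))/5 = (3 + L)/(5*(-13 + L)))
n(q) = 152/15 + 8*q (n(q) = ((3 + 16)/(5*(-13 + 16)) + q)*((-40 - 1*(-130)) - 82) = ((1/5)*19/3 + q)*((-40 + 130) - 82) = ((1/5)*(1/3)*19 + q)*(90 - 82) = (19/15 + q)*8 = 152/15 + 8*q)
(-110474 + 148820) + n(-361) = (-110474 + 148820) + (152/15 + 8*(-361)) = 38346 + (152/15 - 2888) = 38346 - 43168/15 = 532022/15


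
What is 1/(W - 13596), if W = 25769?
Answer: 1/12173 ≈ 8.2149e-5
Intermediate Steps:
1/(W - 13596) = 1/(25769 - 13596) = 1/12173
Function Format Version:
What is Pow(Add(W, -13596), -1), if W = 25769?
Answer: Rational(1, 12173) ≈ 8.2149e-5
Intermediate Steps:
Pow(Add(W, -13596), -1) = Pow(Add(25769, -13596), -1) = Pow(12173, -1) = Rational(1, 12173)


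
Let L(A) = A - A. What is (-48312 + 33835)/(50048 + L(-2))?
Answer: -14477/50048 ≈ -0.28926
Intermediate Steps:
L(A) = 0
(-48312 + 33835)/(50048 + L(-2)) = (-48312 + 33835)/(50048 + 0) = -14477/50048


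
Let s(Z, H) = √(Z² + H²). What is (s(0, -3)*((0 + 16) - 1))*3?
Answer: 135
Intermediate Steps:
s(Z, H) = √(H² + Z²)
(s(0, -3)*((0 + 16) - 1))*3 = (√((-3)² + 0²)*((0 + 16) - 1))*3 = (√(9 + 0)*(16 - 1))*3 = (√9*15)*3 = (3*15)*3 = 45*3 = 135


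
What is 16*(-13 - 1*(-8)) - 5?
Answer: -85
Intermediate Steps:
16*(-13 - 1*(-8)) - 5 = 16*(-13 + 8) - 5 = 16*(-5) - 5 = -80 - 5 = -85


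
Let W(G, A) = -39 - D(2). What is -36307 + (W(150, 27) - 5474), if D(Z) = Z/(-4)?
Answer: -83639/2 ≈ -41820.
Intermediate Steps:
D(Z) = -Z/4 (D(Z) = Z*(-¼) = -Z/4)
W(G, A) = -77/2 (W(G, A) = -39 - (-1)*2/4 = -39 - 1*(-½) = -39 + ½ = -77/2)
-36307 + (W(150, 27) - 5474) = -36307 + (-77/2 - 5474) = -36307 - 11025/2 = -83639/2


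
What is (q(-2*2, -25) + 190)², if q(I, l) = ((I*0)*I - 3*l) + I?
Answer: 68121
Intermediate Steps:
q(I, l) = I - 3*l (q(I, l) = (0*I - 3*l) + I = (0 - 3*l) + I = -3*l + I = I - 3*l)
(q(-2*2, -25) + 190)² = ((-2*2 - 3*(-25)) + 190)² = ((-4 + 75) + 190)² = (71 + 190)² = 261² = 68121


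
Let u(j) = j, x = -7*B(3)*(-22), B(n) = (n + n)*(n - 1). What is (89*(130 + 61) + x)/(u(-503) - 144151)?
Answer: -18847/144654 ≈ -0.13029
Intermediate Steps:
B(n) = 2*n*(-1 + n) (B(n) = (2*n)*(-1 + n) = 2*n*(-1 + n))
x = 1848 (x = -14*3*(-1 + 3)*(-22) = -14*3*2*(-22) = -7*12*(-22) = -84*(-22) = 1848)
(89*(130 + 61) + x)/(u(-503) - 144151) = (89*(130 + 61) + 1848)/(-503 - 144151) = (89*191 + 1848)/(-144654) = (16999 + 1848)*(-1/144654) = 18847*(-1/144654) = -18847/144654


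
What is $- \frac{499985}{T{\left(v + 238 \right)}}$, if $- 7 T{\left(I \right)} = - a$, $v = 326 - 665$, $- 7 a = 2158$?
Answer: $\frac{24499265}{2158} \approx 11353.0$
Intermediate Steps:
$a = - \frac{2158}{7}$ ($a = \left(- \frac{1}{7}\right) 2158 = - \frac{2158}{7} \approx -308.29$)
$v = -339$ ($v = 326 - 665 = -339$)
$T{\left(I \right)} = - \frac{2158}{49}$ ($T{\left(I \right)} = - \frac{\left(-1\right) \left(- \frac{2158}{7}\right)}{7} = \left(- \frac{1}{7}\right) \frac{2158}{7} = - \frac{2158}{49}$)
$- \frac{499985}{T{\left(v + 238 \right)}} = - \frac{499985}{- \frac{2158}{49}} = \left(-499985\right) \left(- \frac{49}{2158}\right) = \frac{24499265}{2158}$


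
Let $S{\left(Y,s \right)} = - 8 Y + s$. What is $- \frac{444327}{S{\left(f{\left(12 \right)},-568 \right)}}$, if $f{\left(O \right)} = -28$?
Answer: $\frac{444327}{344} \approx 1291.6$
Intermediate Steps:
$S{\left(Y,s \right)} = s - 8 Y$
$- \frac{444327}{S{\left(f{\left(12 \right)},-568 \right)}} = - \frac{444327}{-568 - -224} = - \frac{444327}{-568 + 224} = - \frac{444327}{-344} = \left(-444327\right) \left(- \frac{1}{344}\right) = \frac{444327}{344}$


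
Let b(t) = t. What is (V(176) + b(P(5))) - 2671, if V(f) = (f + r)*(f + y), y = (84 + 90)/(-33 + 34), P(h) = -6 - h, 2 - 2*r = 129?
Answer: 36693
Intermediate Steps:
r = -127/2 (r = 1 - ½*129 = 1 - 129/2 = -127/2 ≈ -63.500)
y = 174 (y = 174/1 = 174*1 = 174)
V(f) = (174 + f)*(-127/2 + f) (V(f) = (f - 127/2)*(f + 174) = (-127/2 + f)*(174 + f) = (174 + f)*(-127/2 + f))
(V(176) + b(P(5))) - 2671 = ((-11049 + 176² + (221/2)*176) + (-6 - 1*5)) - 2671 = ((-11049 + 30976 + 19448) + (-6 - 5)) - 2671 = (39375 - 11) - 2671 = 39364 - 2671 = 36693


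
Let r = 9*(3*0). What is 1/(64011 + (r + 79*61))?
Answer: 1/68830 ≈ 1.4529e-5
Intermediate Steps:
r = 0 (r = 9*0 = 0)
1/(64011 + (r + 79*61)) = 1/(64011 + (0 + 79*61)) = 1/(64011 + (0 + 4819)) = 1/(64011 + 4819) = 1/68830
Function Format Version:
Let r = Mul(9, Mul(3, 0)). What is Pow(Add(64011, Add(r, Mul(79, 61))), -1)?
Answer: Rational(1, 68830) ≈ 1.4529e-5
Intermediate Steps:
r = 0 (r = Mul(9, 0) = 0)
Pow(Add(64011, Add(r, Mul(79, 61))), -1) = Pow(Add(64011, Add(0, Mul(79, 61))), -1) = Pow(Add(64011, Add(0, 4819)), -1) = Pow(Add(64011, 4819), -1) = Pow(68830, -1) = Rational(1, 68830)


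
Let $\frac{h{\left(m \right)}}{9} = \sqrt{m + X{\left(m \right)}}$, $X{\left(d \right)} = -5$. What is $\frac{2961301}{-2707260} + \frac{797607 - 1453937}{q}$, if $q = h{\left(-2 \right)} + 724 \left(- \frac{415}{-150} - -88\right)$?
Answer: $\frac{- 399775635 \sqrt{7} + 29571870726526 i}{2707260 \left(- 985726 i + 135 \sqrt{7}\right)} \approx -11.081 + 0.003619 i$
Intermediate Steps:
$h{\left(m \right)} = 9 \sqrt{-5 + m}$ ($h{\left(m \right)} = 9 \sqrt{m - 5} = 9 \sqrt{-5 + m}$)
$q = \frac{985726}{15} + 9 i \sqrt{7}$ ($q = 9 \sqrt{-5 - 2} + 724 \left(- \frac{415}{-150} - -88\right) = 9 \sqrt{-7} + 724 \left(\left(-415\right) \left(- \frac{1}{150}\right) + \left(-105 + 193\right)\right) = 9 i \sqrt{7} + 724 \left(\frac{83}{30} + 88\right) = 9 i \sqrt{7} + 724 \cdot \frac{2723}{30} = 9 i \sqrt{7} + \frac{985726}{15} = \frac{985726}{15} + 9 i \sqrt{7} \approx 65715.0 + 23.812 i$)
$\frac{2961301}{-2707260} + \frac{797607 - 1453937}{q} = \frac{2961301}{-2707260} + \frac{797607 - 1453937}{\frac{985726}{15} + 9 i \sqrt{7}} = 2961301 \left(- \frac{1}{2707260}\right) - \frac{656330}{\frac{985726}{15} + 9 i \sqrt{7}} = - \frac{2961301}{2707260} - \frac{656330}{\frac{985726}{15} + 9 i \sqrt{7}}$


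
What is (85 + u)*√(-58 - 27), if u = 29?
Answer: 114*I*√85 ≈ 1051.0*I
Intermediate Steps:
(85 + u)*√(-58 - 27) = (85 + 29)*√(-58 - 27) = 114*√(-85) = 114*(I*√85) = 114*I*√85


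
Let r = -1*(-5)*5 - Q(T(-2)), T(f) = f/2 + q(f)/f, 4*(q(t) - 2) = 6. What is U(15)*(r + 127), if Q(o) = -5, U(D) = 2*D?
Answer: 4710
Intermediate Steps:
q(t) = 7/2 (q(t) = 2 + (1/4)*6 = 2 + 3/2 = 7/2)
T(f) = f/2 + 7/(2*f)
r = 30 (r = -1*(-5)*5 - 1*(-5) = 5*5 + 5 = 25 + 5 = 30)
U(15)*(r + 127) = (2*15)*(30 + 127) = 30*157 = 4710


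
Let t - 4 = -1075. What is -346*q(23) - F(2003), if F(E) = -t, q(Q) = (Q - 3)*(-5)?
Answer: 33529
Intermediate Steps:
q(Q) = 15 - 5*Q (q(Q) = (-3 + Q)*(-5) = 15 - 5*Q)
t = -1071 (t = 4 - 1075 = -1071)
F(E) = 1071 (F(E) = -1*(-1071) = 1071)
-346*q(23) - F(2003) = -346*(15 - 5*23) - 1*1071 = -346*(15 - 115) - 1071 = -346*(-100) - 1071 = 34600 - 1071 = 33529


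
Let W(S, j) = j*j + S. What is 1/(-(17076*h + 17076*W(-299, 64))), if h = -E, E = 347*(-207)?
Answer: -1/1291389576 ≈ -7.7436e-10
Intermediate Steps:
E = -71829
h = 71829 (h = -1*(-71829) = 71829)
W(S, j) = S + j² (W(S, j) = j² + S = S + j²)
1/(-(17076*h + 17076*W(-299, 64))) = 1/(-(1221446280 + 69943296)) = 1/(-17076/(1/((-299 + 4096) + 71829))) = 1/(-17076/(1/(3797 + 71829))) = 1/(-17076/(1/75626)) = 1/(-17076/1/75626) = 1/(-17076*75626) = 1/(-1291389576) = -1/1291389576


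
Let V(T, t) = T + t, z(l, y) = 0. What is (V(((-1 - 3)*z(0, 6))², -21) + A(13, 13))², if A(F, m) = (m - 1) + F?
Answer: 16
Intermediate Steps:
A(F, m) = -1 + F + m (A(F, m) = (-1 + m) + F = -1 + F + m)
(V(((-1 - 3)*z(0, 6))², -21) + A(13, 13))² = ((((-1 - 3)*0)² - 21) + (-1 + 13 + 13))² = (((-4*0)² - 21) + 25)² = ((0² - 21) + 25)² = ((0 - 21) + 25)² = (-21 + 25)² = 4² = 16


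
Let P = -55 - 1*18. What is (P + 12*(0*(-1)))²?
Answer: 5329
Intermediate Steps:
P = -73 (P = -55 - 18 = -73)
(P + 12*(0*(-1)))² = (-73 + 12*(0*(-1)))² = (-73 + 12*0)² = (-73 + 0)² = (-73)² = 5329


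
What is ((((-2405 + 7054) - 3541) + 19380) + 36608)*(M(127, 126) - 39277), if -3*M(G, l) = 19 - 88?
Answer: -2241246384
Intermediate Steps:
M(G, l) = 23 (M(G, l) = -(19 - 88)/3 = -⅓*(-69) = 23)
((((-2405 + 7054) - 3541) + 19380) + 36608)*(M(127, 126) - 39277) = ((((-2405 + 7054) - 3541) + 19380) + 36608)*(23 - 39277) = (((4649 - 3541) + 19380) + 36608)*(-39254) = ((1108 + 19380) + 36608)*(-39254) = (20488 + 36608)*(-39254) = 57096*(-39254) = -2241246384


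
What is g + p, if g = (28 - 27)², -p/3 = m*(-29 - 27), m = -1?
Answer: -167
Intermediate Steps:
p = -168 (p = -(-3)*(-29 - 27) = -(-3)*(-56) = -3*56 = -168)
g = 1 (g = 1² = 1)
g + p = 1 - 168 = -167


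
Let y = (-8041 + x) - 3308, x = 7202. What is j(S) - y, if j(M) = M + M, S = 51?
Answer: 4249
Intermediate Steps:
j(M) = 2*M
y = -4147 (y = (-8041 + 7202) - 3308 = -839 - 3308 = -4147)
j(S) - y = 2*51 - 1*(-4147) = 102 + 4147 = 4249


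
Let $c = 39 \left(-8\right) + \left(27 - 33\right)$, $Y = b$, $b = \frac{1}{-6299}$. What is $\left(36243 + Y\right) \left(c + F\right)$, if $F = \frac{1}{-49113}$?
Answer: $- \frac{3565491098255360}{309362787} \approx -1.1525 \cdot 10^{7}$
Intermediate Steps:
$b = - \frac{1}{6299} \approx -0.00015876$
$Y = - \frac{1}{6299} \approx -0.00015876$
$F = - \frac{1}{49113} \approx -2.0361 \cdot 10^{-5}$
$c = -318$ ($c = -312 + \left(27 - 33\right) = -312 - 6 = -318$)
$\left(36243 + Y\right) \left(c + F\right) = \left(36243 - \frac{1}{6299}\right) \left(-318 - \frac{1}{49113}\right) = \frac{228294656}{6299} \left(- \frac{15617935}{49113}\right) = - \frac{3565491098255360}{309362787}$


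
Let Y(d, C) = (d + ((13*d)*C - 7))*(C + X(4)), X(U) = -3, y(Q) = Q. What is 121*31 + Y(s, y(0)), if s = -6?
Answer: 3790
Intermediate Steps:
Y(d, C) = (-3 + C)*(-7 + d + 13*C*d) (Y(d, C) = (d + ((13*d)*C - 7))*(C - 3) = (d + (13*C*d - 7))*(-3 + C) = (d + (-7 + 13*C*d))*(-3 + C) = (-7 + d + 13*C*d)*(-3 + C) = (-3 + C)*(-7 + d + 13*C*d))
121*31 + Y(s, y(0)) = 121*31 + (21 - 7*0 - 3*(-6) - 38*0*(-6) + 13*(-6)*0²) = 3751 + (21 + 0 + 18 + 0 + 13*(-6)*0) = 3751 + (21 + 0 + 18 + 0 + 0) = 3751 + 39 = 3790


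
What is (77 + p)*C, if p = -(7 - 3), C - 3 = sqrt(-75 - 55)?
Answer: 219 + 73*I*sqrt(130) ≈ 219.0 + 832.33*I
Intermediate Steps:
C = 3 + I*sqrt(130) (C = 3 + sqrt(-75 - 55) = 3 + sqrt(-130) = 3 + I*sqrt(130) ≈ 3.0 + 11.402*I)
p = -4 (p = -1*4 = -4)
(77 + p)*C = (77 - 4)*(3 + I*sqrt(130)) = 73*(3 + I*sqrt(130)) = 219 + 73*I*sqrt(130)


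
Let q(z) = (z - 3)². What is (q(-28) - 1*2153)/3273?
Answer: -1192/3273 ≈ -0.36419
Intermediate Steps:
q(z) = (-3 + z)²
(q(-28) - 1*2153)/3273 = ((-3 - 28)² - 1*2153)/3273 = ((-31)² - 2153)*(1/3273) = (961 - 2153)*(1/3273) = -1192*1/3273 = -1192/3273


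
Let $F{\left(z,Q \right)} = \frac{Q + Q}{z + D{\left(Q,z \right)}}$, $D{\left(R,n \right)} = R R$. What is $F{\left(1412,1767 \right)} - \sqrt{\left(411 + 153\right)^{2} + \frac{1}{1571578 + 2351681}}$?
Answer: $\frac{3534}{3123701} - \frac{\sqrt{4896121283861065035}}{3923259} \approx -564.0$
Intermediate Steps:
$D{\left(R,n \right)} = R^{2}$
$F{\left(z,Q \right)} = \frac{2 Q}{z + Q^{2}}$ ($F{\left(z,Q \right)} = \frac{Q + Q}{z + Q^{2}} = \frac{2 Q}{z + Q^{2}}$)
$F{\left(1412,1767 \right)} - \sqrt{\left(411 + 153\right)^{2} + \frac{1}{1571578 + 2351681}} = 2 \cdot 1767 \frac{1}{1412 + 1767^{2}} - \sqrt{\left(411 + 153\right)^{2} + \frac{1}{1571578 + 2351681}} = 2 \cdot 1767 \frac{1}{1412 + 3122289} - \sqrt{564^{2} + \frac{1}{3923259}} = 2 \cdot 1767 \cdot \frac{1}{3123701} - \sqrt{318096 + \frac{1}{3923259}} = 2 \cdot 1767 \cdot \frac{1}{3123701} - \sqrt{\frac{1247972994865}{3923259}} = \frac{3534}{3123701} - \frac{\sqrt{4896121283861065035}}{3923259}$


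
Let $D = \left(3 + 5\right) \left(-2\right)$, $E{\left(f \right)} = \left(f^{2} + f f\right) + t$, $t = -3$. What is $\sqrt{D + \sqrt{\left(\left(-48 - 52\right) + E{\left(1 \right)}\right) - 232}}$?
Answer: $\sqrt{-16 + 3 i \sqrt{37}} \approx 2.0334 + 4.4872 i$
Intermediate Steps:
$E{\left(f \right)} = -3 + 2 f^{2}$ ($E{\left(f \right)} = \left(f^{2} + f f\right) - 3 = \left(f^{2} + f^{2}\right) - 3 = 2 f^{2} - 3 = -3 + 2 f^{2}$)
$D = -16$ ($D = 8 \left(-2\right) = -16$)
$\sqrt{D + \sqrt{\left(\left(-48 - 52\right) + E{\left(1 \right)}\right) - 232}} = \sqrt{-16 + \sqrt{\left(\left(-48 - 52\right) - \left(3 - 2 \cdot 1^{2}\right)\right) - 232}} = \sqrt{-16 + \sqrt{\left(-100 + \left(-3 + 2 \cdot 1\right)\right) - 232}} = \sqrt{-16 + \sqrt{\left(-100 + \left(-3 + 2\right)\right) - 232}} = \sqrt{-16 + \sqrt{\left(-100 - 1\right) - 232}} = \sqrt{-16 + \sqrt{-101 - 232}} = \sqrt{-16 + \sqrt{-333}} = \sqrt{-16 + 3 i \sqrt{37}}$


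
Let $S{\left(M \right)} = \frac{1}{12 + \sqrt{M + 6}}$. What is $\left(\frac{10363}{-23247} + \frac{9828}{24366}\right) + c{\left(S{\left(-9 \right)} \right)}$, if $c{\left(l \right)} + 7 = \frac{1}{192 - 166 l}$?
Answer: $\frac{- 127556414925 \sqrt{3} + 1420312206784 i}{188812134 \left(- 1069 i + 96 \sqrt{3}\right)} \approx -7.0368 - 6.1415 \cdot 10^{-5} i$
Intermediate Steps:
$S{\left(M \right)} = \frac{1}{12 + \sqrt{6 + M}}$
$c{\left(l \right)} = -7 + \frac{1}{192 - 166 l}$
$\left(\frac{10363}{-23247} + \frac{9828}{24366}\right) + c{\left(S{\left(-9 \right)} \right)} = \left(\frac{10363}{-23247} + \frac{9828}{24366}\right) + \frac{1343 - \frac{1162}{12 + \sqrt{6 - 9}}}{2 \left(-96 + \frac{83}{12 + \sqrt{6 - 9}}\right)} = \left(10363 \left(- \frac{1}{23247}\right) + 9828 \cdot \frac{1}{24366}\right) + \frac{1343 - \frac{1162}{12 + \sqrt{-3}}}{2 \left(-96 + \frac{83}{12 + \sqrt{-3}}\right)} = \left(- \frac{10363}{23247} + \frac{1638}{4061}\right) + \frac{1343 - \frac{1162}{12 + i \sqrt{3}}}{2 \left(-96 + \frac{83}{12 + i \sqrt{3}}\right)} = - \frac{4005557}{94406067} + \frac{1343 - \frac{1162}{12 + i \sqrt{3}}}{2 \left(-96 + \frac{83}{12 + i \sqrt{3}}\right)}$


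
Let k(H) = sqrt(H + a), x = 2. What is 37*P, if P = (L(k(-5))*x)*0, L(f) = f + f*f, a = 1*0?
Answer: 0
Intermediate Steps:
a = 0
k(H) = sqrt(H) (k(H) = sqrt(H + 0) = sqrt(H))
L(f) = f + f**2
P = 0 (P = ((sqrt(-5)*(1 + sqrt(-5)))*2)*0 = (((I*sqrt(5))*(1 + I*sqrt(5)))*2)*0 = ((I*sqrt(5)*(1 + I*sqrt(5)))*2)*0 = (2*I*sqrt(5)*(1 + I*sqrt(5)))*0 = 0)
37*P = 37*0 = 0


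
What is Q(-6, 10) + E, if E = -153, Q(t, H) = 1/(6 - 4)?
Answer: -305/2 ≈ -152.50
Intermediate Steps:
Q(t, H) = ½ (Q(t, H) = 1/2 = ½)
Q(-6, 10) + E = ½ - 153 = -305/2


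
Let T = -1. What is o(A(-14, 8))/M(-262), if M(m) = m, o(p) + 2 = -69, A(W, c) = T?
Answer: 71/262 ≈ 0.27099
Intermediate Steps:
A(W, c) = -1
o(p) = -71 (o(p) = -2 - 69 = -71)
o(A(-14, 8))/M(-262) = -71/(-262) = -71*(-1/262) = 71/262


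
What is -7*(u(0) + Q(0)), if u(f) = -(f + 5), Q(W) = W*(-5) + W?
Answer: 35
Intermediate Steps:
Q(W) = -4*W (Q(W) = -5*W + W = -4*W)
u(f) = -5 - f (u(f) = -(5 + f) = -5 - f)
-7*(u(0) + Q(0)) = -7*((-5 - 1*0) - 4*0) = -7*((-5 + 0) + 0) = -7*(-5 + 0) = -7*(-5) = 35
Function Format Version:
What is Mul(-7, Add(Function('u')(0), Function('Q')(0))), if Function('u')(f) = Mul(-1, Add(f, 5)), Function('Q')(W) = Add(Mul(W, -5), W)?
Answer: 35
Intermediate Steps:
Function('Q')(W) = Mul(-4, W) (Function('Q')(W) = Add(Mul(-5, W), W) = Mul(-4, W))
Function('u')(f) = Add(-5, Mul(-1, f)) (Function('u')(f) = Mul(-1, Add(5, f)) = Add(-5, Mul(-1, f)))
Mul(-7, Add(Function('u')(0), Function('Q')(0))) = Mul(-7, Add(Add(-5, Mul(-1, 0)), Mul(-4, 0))) = Mul(-7, Add(Add(-5, 0), 0)) = Mul(-7, Add(-5, 0)) = Mul(-7, -5) = 35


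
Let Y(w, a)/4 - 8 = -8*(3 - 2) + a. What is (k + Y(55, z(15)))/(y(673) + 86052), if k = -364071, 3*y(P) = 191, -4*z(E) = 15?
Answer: -1092258/258347 ≈ -4.2279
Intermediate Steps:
z(E) = -15/4 (z(E) = -¼*15 = -15/4)
y(P) = 191/3 (y(P) = (⅓)*191 = 191/3)
Y(w, a) = 4*a (Y(w, a) = 32 + 4*(-8*(3 - 2) + a) = 32 + 4*(-8*1 + a) = 32 + 4*(-8 + a) = 32 + (-32 + 4*a) = 4*a)
(k + Y(55, z(15)))/(y(673) + 86052) = (-364071 + 4*(-15/4))/(191/3 + 86052) = (-364071 - 15)/(258347/3) = -364086*3/258347 = -1092258/258347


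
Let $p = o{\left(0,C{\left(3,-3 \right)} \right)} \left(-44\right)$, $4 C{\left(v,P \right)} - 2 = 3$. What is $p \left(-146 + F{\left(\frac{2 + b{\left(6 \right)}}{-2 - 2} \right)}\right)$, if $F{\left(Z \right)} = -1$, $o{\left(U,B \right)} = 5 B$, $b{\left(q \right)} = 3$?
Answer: $40425$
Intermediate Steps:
$C{\left(v,P \right)} = \frac{5}{4}$ ($C{\left(v,P \right)} = \frac{1}{2} + \frac{1}{4} \cdot 3 = \frac{1}{2} + \frac{3}{4} = \frac{5}{4}$)
$p = -275$ ($p = 5 \cdot \frac{5}{4} \left(-44\right) = \frac{25}{4} \left(-44\right) = -275$)
$p \left(-146 + F{\left(\frac{2 + b{\left(6 \right)}}{-2 - 2} \right)}\right) = - 275 \left(-146 - 1\right) = \left(-275\right) \left(-147\right) = 40425$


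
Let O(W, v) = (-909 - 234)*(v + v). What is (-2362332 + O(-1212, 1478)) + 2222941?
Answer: -3518099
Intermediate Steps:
O(W, v) = -2286*v
(-2362332 + O(-1212, 1478)) + 2222941 = (-2362332 - 2286*1478) + 2222941 = (-2362332 - 3378708) + 2222941 = -5741040 + 2222941 = -3518099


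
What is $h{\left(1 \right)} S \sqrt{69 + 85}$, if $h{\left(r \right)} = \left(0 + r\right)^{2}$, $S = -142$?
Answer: $- 142 \sqrt{154} \approx -1762.2$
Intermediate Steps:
$h{\left(r \right)} = r^{2}$
$h{\left(1 \right)} S \sqrt{69 + 85} = 1^{2} \left(-142\right) \sqrt{69 + 85} = 1 \left(-142\right) \sqrt{154} = - 142 \sqrt{154}$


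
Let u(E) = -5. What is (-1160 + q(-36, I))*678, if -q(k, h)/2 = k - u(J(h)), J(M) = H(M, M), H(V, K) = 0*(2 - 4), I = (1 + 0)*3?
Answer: -744444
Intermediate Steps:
I = 3 (I = 1*3 = 3)
H(V, K) = 0 (H(V, K) = 0*(-2) = 0)
J(M) = 0
q(k, h) = -10 - 2*k (q(k, h) = -2*(k - 1*(-5)) = -2*(k + 5) = -2*(5 + k) = -10 - 2*k)
(-1160 + q(-36, I))*678 = (-1160 + (-10 - 2*(-36)))*678 = (-1160 + (-10 + 72))*678 = (-1160 + 62)*678 = -1098*678 = -744444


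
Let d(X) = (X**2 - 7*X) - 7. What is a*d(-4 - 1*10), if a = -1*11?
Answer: -3157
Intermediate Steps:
d(X) = -7 + X**2 - 7*X
a = -11
a*d(-4 - 1*10) = -11*(-7 + (-4 - 1*10)**2 - 7*(-4 - 1*10)) = -11*(-7 + (-4 - 10)**2 - 7*(-4 - 10)) = -11*(-7 + (-14)**2 - 7*(-14)) = -11*(-7 + 196 + 98) = -11*287 = -3157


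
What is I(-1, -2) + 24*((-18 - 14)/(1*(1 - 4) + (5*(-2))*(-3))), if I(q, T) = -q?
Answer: -247/9 ≈ -27.444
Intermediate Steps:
I(-1, -2) + 24*((-18 - 14)/(1*(1 - 4) + (5*(-2))*(-3))) = -1*(-1) + 24*((-18 - 14)/(1*(1 - 4) + (5*(-2))*(-3))) = 1 + 24*(-32/(1*(-3) - 10*(-3))) = 1 + 24*(-32/(-3 + 30)) = 1 + 24*(-32/27) = 1 - 256/9 = -247/9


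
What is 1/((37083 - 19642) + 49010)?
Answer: 1/66451 ≈ 1.5049e-5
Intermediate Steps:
1/((37083 - 19642) + 49010) = 1/(17441 + 49010) = 1/66451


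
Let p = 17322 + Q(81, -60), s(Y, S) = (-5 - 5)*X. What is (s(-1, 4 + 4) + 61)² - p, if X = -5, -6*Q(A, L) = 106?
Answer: -14950/3 ≈ -4983.3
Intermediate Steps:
Q(A, L) = -53/3 (Q(A, L) = -⅙*106 = -53/3)
s(Y, S) = 50 (s(Y, S) = (-5 - 5)*(-5) = -10*(-5) = 50)
p = 51913/3 (p = 17322 - 53/3 = 51913/3 ≈ 17304.)
(s(-1, 4 + 4) + 61)² - p = (50 + 61)² - 1*51913/3 = 111² - 51913/3 = 12321 - 51913/3 = -14950/3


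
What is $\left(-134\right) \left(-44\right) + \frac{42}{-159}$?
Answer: $\frac{312474}{53} \approx 5895.7$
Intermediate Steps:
$\left(-134\right) \left(-44\right) + \frac{42}{-159} = 5896 + 42 \left(- \frac{1}{159}\right) = 5896 - \frac{14}{53} = \frac{312474}{53}$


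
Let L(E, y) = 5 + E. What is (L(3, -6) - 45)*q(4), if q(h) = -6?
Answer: 222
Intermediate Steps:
(L(3, -6) - 45)*q(4) = ((5 + 3) - 45)*(-6) = (8 - 45)*(-6) = -37*(-6) = 222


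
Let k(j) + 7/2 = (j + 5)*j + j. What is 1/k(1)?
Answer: 2/7 ≈ 0.28571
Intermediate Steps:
k(j) = -7/2 + j + j*(5 + j) (k(j) = -7/2 + ((j + 5)*j + j) = -7/2 + ((5 + j)*j + j) = -7/2 + (j*(5 + j) + j) = -7/2 + (j + j*(5 + j)) = -7/2 + j + j*(5 + j))
1/k(1) = 1/(-7/2 + 1² + 6*1) = 1/(-7/2 + 1 + 6) = 1/(7/2) = 2/7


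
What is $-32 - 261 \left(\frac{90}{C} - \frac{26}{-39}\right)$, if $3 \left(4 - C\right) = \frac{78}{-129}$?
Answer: $- \frac{1570931}{271} \approx -5796.8$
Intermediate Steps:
$C = \frac{542}{129}$ ($C = 4 - \frac{78 \frac{1}{-129}}{3} = 4 - \frac{78 \left(- \frac{1}{129}\right)}{3} = 4 - - \frac{26}{129} = 4 + \frac{26}{129} = \frac{542}{129} \approx 4.2016$)
$-32 - 261 \left(\frac{90}{C} - \frac{26}{-39}\right) = -32 - 261 \left(\frac{90}{\frac{542}{129}} - \frac{26}{-39}\right) = -32 - 261 \left(90 \cdot \frac{129}{542} - - \frac{2}{3}\right) = -32 - 261 \left(\frac{5805}{271} + \frac{2}{3}\right) = -32 - \frac{1562259}{271} = - \frac{1570931}{271}$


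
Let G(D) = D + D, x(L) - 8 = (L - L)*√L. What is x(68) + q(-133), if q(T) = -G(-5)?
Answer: 18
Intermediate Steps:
x(L) = 8 (x(L) = 8 + (L - L)*√L = 8 + 0*√L = 8 + 0 = 8)
G(D) = 2*D
q(T) = 10 (q(T) = -2*(-5) = -1*(-10) = 10)
x(68) + q(-133) = 8 + 10 = 18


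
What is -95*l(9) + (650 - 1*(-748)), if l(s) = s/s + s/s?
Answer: 1208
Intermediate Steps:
l(s) = 2 (l(s) = 1 + 1 = 2)
-95*l(9) + (650 - 1*(-748)) = -95*2 + (650 - 1*(-748)) = -190 + (650 + 748) = -190 + 1398 = 1208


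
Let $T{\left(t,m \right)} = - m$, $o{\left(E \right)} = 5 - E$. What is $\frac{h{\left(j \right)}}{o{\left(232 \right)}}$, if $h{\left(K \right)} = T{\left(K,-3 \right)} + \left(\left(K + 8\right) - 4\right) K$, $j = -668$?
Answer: $- \frac{443555}{227} \approx -1954.0$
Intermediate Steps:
$h{\left(K \right)} = 3 + K \left(4 + K\right)$ ($h{\left(K \right)} = \left(-1\right) \left(-3\right) + \left(\left(K + 8\right) - 4\right) K = 3 + \left(\left(8 + K\right) - 4\right) K = 3 + \left(4 + K\right) K = 3 + K \left(4 + K\right)$)
$\frac{h{\left(j \right)}}{o{\left(232 \right)}} = \frac{3 + \left(-668\right)^{2} + 4 \left(-668\right)}{5 - 232} = \frac{3 + 446224 - 2672}{5 - 232} = \frac{443555}{-227} = 443555 \left(- \frac{1}{227}\right) = - \frac{443555}{227}$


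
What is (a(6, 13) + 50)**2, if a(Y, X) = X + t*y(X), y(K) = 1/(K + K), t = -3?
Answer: 2673225/676 ≈ 3954.5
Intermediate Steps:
y(K) = 1/(2*K)
a(Y, X) = X - 3/(2*X)
(a(6, 13) + 50)**2 = ((13 - 3/2/13) + 50)**2 = ((13 - 3/2*1/13) + 50)**2 = ((13 - 3/26) + 50)**2 = (335/26 + 50)**2 = (1635/26)**2 = 2673225/676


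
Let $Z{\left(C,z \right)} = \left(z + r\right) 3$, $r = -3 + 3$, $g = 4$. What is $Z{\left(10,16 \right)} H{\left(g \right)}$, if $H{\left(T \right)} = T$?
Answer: $192$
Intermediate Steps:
$r = 0$
$Z{\left(C,z \right)} = 3 z$ ($Z{\left(C,z \right)} = \left(z + 0\right) 3 = z 3 = 3 z$)
$Z{\left(10,16 \right)} H{\left(g \right)} = 3 \cdot 16 \cdot 4 = 48 \cdot 4 = 192$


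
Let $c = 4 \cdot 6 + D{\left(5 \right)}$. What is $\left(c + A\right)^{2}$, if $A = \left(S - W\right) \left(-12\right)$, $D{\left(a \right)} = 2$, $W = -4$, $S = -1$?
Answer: $100$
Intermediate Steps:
$c = 26$ ($c = 4 \cdot 6 + 2 = 24 + 2 = 26$)
$A = -36$ ($A = \left(-1 - -4\right) \left(-12\right) = \left(-1 + 4\right) \left(-12\right) = 3 \left(-12\right) = -36$)
$\left(c + A\right)^{2} = \left(26 - 36\right)^{2} = \left(-10\right)^{2} = 100$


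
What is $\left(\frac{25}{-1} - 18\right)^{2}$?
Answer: $1849$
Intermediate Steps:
$\left(\frac{25}{-1} - 18\right)^{2} = \left(25 \left(-1\right) - 18\right)^{2} = \left(-25 - 18\right)^{2} = \left(-43\right)^{2} = 1849$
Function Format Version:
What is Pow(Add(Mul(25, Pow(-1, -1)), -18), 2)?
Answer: 1849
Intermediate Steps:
Pow(Add(Mul(25, Pow(-1, -1)), -18), 2) = Pow(Add(Mul(25, -1), -18), 2) = Pow(Add(-25, -18), 2) = Pow(-43, 2) = 1849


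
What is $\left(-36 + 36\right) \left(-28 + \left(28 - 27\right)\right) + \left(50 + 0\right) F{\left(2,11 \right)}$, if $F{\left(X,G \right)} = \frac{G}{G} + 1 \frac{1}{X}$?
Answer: $75$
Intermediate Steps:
$F{\left(X,G \right)} = 1 + \frac{1}{X}$
$\left(-36 + 36\right) \left(-28 + \left(28 - 27\right)\right) + \left(50 + 0\right) F{\left(2,11 \right)} = \left(-36 + 36\right) \left(-28 + \left(28 - 27\right)\right) + \left(50 + 0\right) \frac{1 + 2}{2} = 0 \left(-28 + \left(28 - 27\right)\right) + 50 \cdot \frac{1}{2} \cdot 3 = 0 \left(-28 + 1\right) + 50 \cdot \frac{3}{2} = 0 \left(-27\right) + 75 = 0 + 75 = 75$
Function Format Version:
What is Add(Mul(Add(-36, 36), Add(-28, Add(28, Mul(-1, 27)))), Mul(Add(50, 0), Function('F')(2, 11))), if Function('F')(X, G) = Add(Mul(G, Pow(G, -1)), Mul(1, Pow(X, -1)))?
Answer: 75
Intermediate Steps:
Function('F')(X, G) = Add(1, Pow(X, -1))
Add(Mul(Add(-36, 36), Add(-28, Add(28, Mul(-1, 27)))), Mul(Add(50, 0), Function('F')(2, 11))) = Add(Mul(Add(-36, 36), Add(-28, Add(28, Mul(-1, 27)))), Mul(Add(50, 0), Mul(Pow(2, -1), Add(1, 2)))) = Add(Mul(0, Add(-28, Add(28, -27))), Mul(50, Mul(Rational(1, 2), 3))) = Add(Mul(0, Add(-28, 1)), Mul(50, Rational(3, 2))) = Add(Mul(0, -27), 75) = Add(0, 75) = 75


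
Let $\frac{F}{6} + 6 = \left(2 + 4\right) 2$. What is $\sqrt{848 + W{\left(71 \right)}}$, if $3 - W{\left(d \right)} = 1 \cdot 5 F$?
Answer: $\sqrt{671} \approx 25.904$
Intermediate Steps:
$F = 36$ ($F = -36 + 6 \left(2 + 4\right) 2 = -36 + 6 \cdot 6 \cdot 2 = -36 + 6 \cdot 12 = -36 + 72 = 36$)
$W{\left(d \right)} = -177$ ($W{\left(d \right)} = 3 - 1 \cdot 5 \cdot 36 = 3 - 5 \cdot 36 = 3 - 180 = -177$)
$\sqrt{848 + W{\left(71 \right)}} = \sqrt{848 - 177} = \sqrt{671}$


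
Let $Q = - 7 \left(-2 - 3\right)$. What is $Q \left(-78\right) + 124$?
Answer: $-2606$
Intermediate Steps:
$Q = 35$ ($Q = - 7 \left(-2 - 3\right) = \left(-7\right) \left(-5\right) = 35$)
$Q \left(-78\right) + 124 = 35 \left(-78\right) + 124 = -2730 + 124 = -2606$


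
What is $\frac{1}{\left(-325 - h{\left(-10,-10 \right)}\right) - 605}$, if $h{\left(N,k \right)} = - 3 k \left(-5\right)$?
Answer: $- \frac{1}{780} \approx -0.0012821$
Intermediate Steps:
$h{\left(N,k \right)} = 15 k$
$\frac{1}{\left(-325 - h{\left(-10,-10 \right)}\right) - 605} = \frac{1}{\left(-325 - 15 \left(-10\right)\right) - 605} = \frac{1}{\left(-325 - -150\right) - 605} = \frac{1}{\left(-325 + 150\right) - 605} = \frac{1}{-175 - 605} = \frac{1}{-780} = - \frac{1}{780}$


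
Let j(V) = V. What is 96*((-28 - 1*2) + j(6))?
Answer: -2304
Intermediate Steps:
96*((-28 - 1*2) + j(6)) = 96*((-28 - 1*2) + 6) = 96*((-28 - 2) + 6) = 96*(-30 + 6) = 96*(-24) = -2304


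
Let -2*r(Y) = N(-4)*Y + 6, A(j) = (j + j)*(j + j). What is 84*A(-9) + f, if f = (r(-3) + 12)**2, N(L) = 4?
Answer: 27441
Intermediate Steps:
A(j) = 4*j**2 (A(j) = (2*j)*(2*j) = 4*j**2)
r(Y) = -3 - 2*Y (r(Y) = -(4*Y + 6)/2 = -(6 + 4*Y)/2 = -3 - 2*Y)
f = 225 (f = ((-3 - 2*(-3)) + 12)**2 = ((-3 + 6) + 12)**2 = (3 + 12)**2 = 15**2 = 225)
84*A(-9) + f = 84*(4*(-9)**2) + 225 = 84*(4*81) + 225 = 84*324 + 225 = 27216 + 225 = 27441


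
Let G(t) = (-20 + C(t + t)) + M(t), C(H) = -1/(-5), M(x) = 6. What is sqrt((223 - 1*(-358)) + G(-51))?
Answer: 2*sqrt(3545)/5 ≈ 23.816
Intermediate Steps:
C(H) = 1/5 (C(H) = -1*(-1/5) = 1/5)
G(t) = -69/5 (G(t) = (-20 + 1/5) + 6 = -99/5 + 6 = -69/5)
sqrt((223 - 1*(-358)) + G(-51)) = sqrt((223 - 1*(-358)) - 69/5) = sqrt((223 + 358) - 69/5) = sqrt(581 - 69/5) = sqrt(2836/5) = 2*sqrt(3545)/5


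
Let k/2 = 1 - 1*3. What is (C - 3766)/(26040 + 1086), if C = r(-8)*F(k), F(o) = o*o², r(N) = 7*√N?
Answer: -1883/13563 - 448*I*√2/13563 ≈ -0.13883 - 0.046713*I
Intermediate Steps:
k = -4 (k = 2*(1 - 1*3) = 2*(1 - 3) = 2*(-2) = -4)
F(o) = o³
C = -896*I*√2 (C = (7*√(-8))*(-4)³ = (7*(2*I*√2))*(-64) = (14*I*√2)*(-64) = -896*I*√2 ≈ -1267.1*I)
(C - 3766)/(26040 + 1086) = (-896*I*√2 - 3766)/(26040 + 1086) = (-3766 - 896*I*√2)/27126 = (-3766 - 896*I*√2)*(1/27126) = -1883/13563 - 448*I*√2/13563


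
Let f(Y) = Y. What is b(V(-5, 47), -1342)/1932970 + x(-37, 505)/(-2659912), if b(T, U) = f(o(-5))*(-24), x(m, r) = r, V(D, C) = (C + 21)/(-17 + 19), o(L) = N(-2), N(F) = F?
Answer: -424237037/2570765049320 ≈ -0.00016502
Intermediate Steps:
o(L) = -2
V(D, C) = 21/2 + C/2 (V(D, C) = (21 + C)/2 = (21 + C)*(½) = 21/2 + C/2)
b(T, U) = 48 (b(T, U) = -2*(-24) = 48)
b(V(-5, 47), -1342)/1932970 + x(-37, 505)/(-2659912) = 48/1932970 + 505/(-2659912) = 48*(1/1932970) + 505*(-1/2659912) = 24/966485 - 505/2659912 = -424237037/2570765049320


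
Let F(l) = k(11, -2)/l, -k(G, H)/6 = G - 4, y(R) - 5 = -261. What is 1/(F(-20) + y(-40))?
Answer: -10/2539 ≈ -0.0039386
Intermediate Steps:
y(R) = -256 (y(R) = 5 - 261 = -256)
k(G, H) = 24 - 6*G (k(G, H) = -6*(G - 4) = -6*(-4 + G) = 24 - 6*G)
F(l) = -42/l (F(l) = (24 - 6*11)/l = (24 - 66)/l = -42/l)
1/(F(-20) + y(-40)) = 1/(-42/(-20) - 256) = 1/(-42*(-1/20) - 256) = 1/(21/10 - 256) = 1/(-2539/10) = -10/2539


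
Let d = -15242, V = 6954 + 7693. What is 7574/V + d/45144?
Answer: 59335541/330612084 ≈ 0.17947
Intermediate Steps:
V = 14647
7574/V + d/45144 = 7574/14647 - 15242/45144 = 7574*(1/14647) - 15242*1/45144 = 7574/14647 - 7621/22572 = 59335541/330612084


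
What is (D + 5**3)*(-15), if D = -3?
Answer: -1830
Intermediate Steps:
(D + 5**3)*(-15) = (-3 + 5**3)*(-15) = (-3 + 125)*(-15) = 122*(-15) = -1830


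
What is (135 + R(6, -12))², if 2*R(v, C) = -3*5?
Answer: 65025/4 ≈ 16256.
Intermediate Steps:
R(v, C) = -15/2 (R(v, C) = (-3*5)/2 = (½)*(-15) = -15/2)
(135 + R(6, -12))² = (135 - 15/2)² = (255/2)² = 65025/4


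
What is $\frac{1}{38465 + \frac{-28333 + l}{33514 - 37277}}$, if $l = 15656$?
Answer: $\frac{3763}{144756472} \approx 2.5995 \cdot 10^{-5}$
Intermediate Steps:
$\frac{1}{38465 + \frac{-28333 + l}{33514 - 37277}} = \frac{1}{38465 + \frac{-28333 + 15656}{33514 - 37277}} = \frac{1}{38465 - \frac{12677}{-3763}} = \frac{1}{38465 - - \frac{12677}{3763}} = \frac{1}{38465 + \frac{12677}{3763}} = \frac{1}{\frac{144756472}{3763}} = \frac{3763}{144756472}$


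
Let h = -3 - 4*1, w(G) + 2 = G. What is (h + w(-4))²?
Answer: 169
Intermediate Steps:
w(G) = -2 + G
h = -7 (h = -3 - 4 = -7)
(h + w(-4))² = (-7 + (-2 - 4))² = (-7 - 6)² = (-13)² = 169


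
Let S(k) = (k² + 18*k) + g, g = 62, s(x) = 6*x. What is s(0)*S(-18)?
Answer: 0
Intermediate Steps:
S(k) = 62 + k² + 18*k (S(k) = (k² + 18*k) + 62 = 62 + k² + 18*k)
s(0)*S(-18) = (6*0)*(62 + (-18)² + 18*(-18)) = 0*(62 + 324 - 324) = 0*62 = 0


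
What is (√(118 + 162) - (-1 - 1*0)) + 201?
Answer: 202 + 2*√70 ≈ 218.73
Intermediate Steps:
(√(118 + 162) - (-1 - 1*0)) + 201 = (√280 - (-1 + 0)) + 201 = (2*√70 - 1*(-1)) + 201 = (2*√70 + 1) + 201 = (1 + 2*√70) + 201 = 202 + 2*√70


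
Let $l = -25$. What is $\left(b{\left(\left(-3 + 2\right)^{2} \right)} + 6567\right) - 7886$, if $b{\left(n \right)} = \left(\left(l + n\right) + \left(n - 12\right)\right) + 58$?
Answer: $-1296$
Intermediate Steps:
$b{\left(n \right)} = 21 + 2 n$ ($b{\left(n \right)} = \left(\left(-25 + n\right) + \left(n - 12\right)\right) + 58 = \left(\left(-25 + n\right) + \left(-12 + n\right)\right) + 58 = \left(-37 + 2 n\right) + 58 = 21 + 2 n$)
$\left(b{\left(\left(-3 + 2\right)^{2} \right)} + 6567\right) - 7886 = \left(\left(21 + 2 \left(-3 + 2\right)^{2}\right) + 6567\right) - 7886 = \left(\left(21 + 2 \left(-1\right)^{2}\right) + 6567\right) - 7886 = \left(\left(21 + 2 \cdot 1\right) + 6567\right) - 7886 = \left(\left(21 + 2\right) + 6567\right) - 7886 = \left(23 + 6567\right) - 7886 = 6590 - 7886 = -1296$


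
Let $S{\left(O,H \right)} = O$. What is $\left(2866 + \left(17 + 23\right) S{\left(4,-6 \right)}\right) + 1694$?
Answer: $4720$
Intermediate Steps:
$\left(2866 + \left(17 + 23\right) S{\left(4,-6 \right)}\right) + 1694 = \left(2866 + \left(17 + 23\right) 4\right) + 1694 = \left(2866 + 40 \cdot 4\right) + 1694 = \left(2866 + 160\right) + 1694 = 3026 + 1694 = 4720$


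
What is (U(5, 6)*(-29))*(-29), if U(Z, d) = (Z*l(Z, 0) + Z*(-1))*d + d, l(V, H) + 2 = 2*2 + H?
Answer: 30276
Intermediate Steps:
l(V, H) = 2 + H (l(V, H) = -2 + (2*2 + H) = -2 + (4 + H) = 2 + H)
U(Z, d) = d + Z*d (U(Z, d) = (Z*(2 + 0) + Z*(-1))*d + d = (Z*2 - Z)*d + d = (2*Z - Z)*d + d = Z*d + d = d + Z*d)
(U(5, 6)*(-29))*(-29) = ((6*(1 + 5))*(-29))*(-29) = ((6*6)*(-29))*(-29) = (36*(-29))*(-29) = -1044*(-29) = 30276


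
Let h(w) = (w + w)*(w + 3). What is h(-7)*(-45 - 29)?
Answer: -4144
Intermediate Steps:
h(w) = 2*w*(3 + w) (h(w) = (2*w)*(3 + w) = 2*w*(3 + w))
h(-7)*(-45 - 29) = (2*(-7)*(3 - 7))*(-45 - 29) = (2*(-7)*(-4))*(-74) = 56*(-74) = -4144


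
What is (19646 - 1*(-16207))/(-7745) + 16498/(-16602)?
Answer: -361504258/64291245 ≈ -5.6229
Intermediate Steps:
(19646 - 1*(-16207))/(-7745) + 16498/(-16602) = (19646 + 16207)*(-1/7745) + 16498*(-1/16602) = 35853*(-1/7745) - 8249/8301 = -35853/7745 - 8249/8301 = -361504258/64291245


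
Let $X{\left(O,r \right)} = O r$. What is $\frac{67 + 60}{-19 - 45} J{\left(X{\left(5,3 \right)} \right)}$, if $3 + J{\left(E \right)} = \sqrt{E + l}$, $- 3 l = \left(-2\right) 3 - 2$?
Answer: $\frac{381}{64} - \frac{127 \sqrt{159}}{192} \approx -2.3875$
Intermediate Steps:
$l = \frac{8}{3}$ ($l = - \frac{\left(-2\right) 3 - 2}{3} = - \frac{-6 - 2}{3} = \left(- \frac{1}{3}\right) \left(-8\right) = \frac{8}{3} \approx 2.6667$)
$J{\left(E \right)} = -3 + \sqrt{\frac{8}{3} + E}$ ($J{\left(E \right)} = -3 + \sqrt{E + \frac{8}{3}} = -3 + \sqrt{\frac{8}{3} + E}$)
$\frac{67 + 60}{-19 - 45} J{\left(X{\left(5,3 \right)} \right)} = \frac{67 + 60}{-19 - 45} \left(-3 + \frac{\sqrt{24 + 9 \cdot 5 \cdot 3}}{3}\right) = \frac{127}{-64} \left(-3 + \frac{\sqrt{24 + 9 \cdot 15}}{3}\right) = 127 \left(- \frac{1}{64}\right) \left(-3 + \frac{\sqrt{24 + 135}}{3}\right) = - \frac{127 \left(-3 + \frac{\sqrt{159}}{3}\right)}{64} = \frac{381}{64} - \frac{127 \sqrt{159}}{192}$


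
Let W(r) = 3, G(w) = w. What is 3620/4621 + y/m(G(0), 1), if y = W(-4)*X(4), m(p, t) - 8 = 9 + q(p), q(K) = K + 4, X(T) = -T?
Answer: 6856/32347 ≈ 0.21195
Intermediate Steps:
q(K) = 4 + K
m(p, t) = 21 + p (m(p, t) = 8 + (9 + (4 + p)) = 8 + (13 + p) = 21 + p)
y = -12 (y = 3*(-1*4) = 3*(-4) = -12)
3620/4621 + y/m(G(0), 1) = 3620/4621 - 12/(21 + 0) = 3620*(1/4621) - 12/21 = 3620/4621 - 12*1/21 = 3620/4621 - 4/7 = 6856/32347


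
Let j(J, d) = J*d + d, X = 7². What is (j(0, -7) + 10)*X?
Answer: 147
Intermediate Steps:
X = 49
j(J, d) = d + J*d
(j(0, -7) + 10)*X = (-7*(1 + 0) + 10)*49 = (-7*1 + 10)*49 = (-7 + 10)*49 = 3*49 = 147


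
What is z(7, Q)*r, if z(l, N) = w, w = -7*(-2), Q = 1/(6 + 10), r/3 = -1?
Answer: -42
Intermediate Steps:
r = -3 (r = 3*(-1) = -3)
Q = 1/16 ≈ 0.062500
w = 14
z(l, N) = 14
z(7, Q)*r = 14*(-3) = -42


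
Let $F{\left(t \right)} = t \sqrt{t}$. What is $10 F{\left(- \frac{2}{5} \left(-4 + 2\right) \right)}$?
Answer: $\frac{16 \sqrt{5}}{5} \approx 7.1554$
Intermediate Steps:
$F{\left(t \right)} = t^{\frac{3}{2}}$
$10 F{\left(- \frac{2}{5} \left(-4 + 2\right) \right)} = 10 \left(- \frac{2}{5} \left(-4 + 2\right)\right)^{\frac{3}{2}} = 10 \left(\left(-2\right) \frac{1}{5} \left(-2\right)\right)^{\frac{3}{2}} = 10 \left(\left(- \frac{2}{5}\right) \left(-2\right)\right)^{\frac{3}{2}} = 10 \left(\frac{4}{5}\right)^{\frac{3}{2}} = 10 \frac{8 \sqrt{5}}{25} = \frac{16 \sqrt{5}}{5}$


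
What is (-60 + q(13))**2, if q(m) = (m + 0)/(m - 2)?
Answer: 418609/121 ≈ 3459.6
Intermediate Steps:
q(m) = m/(-2 + m)
(-60 + q(13))**2 = (-60 + 13/(-2 + 13))**2 = (-60 + 13/11)**2 = (-647/11)**2 = 418609/121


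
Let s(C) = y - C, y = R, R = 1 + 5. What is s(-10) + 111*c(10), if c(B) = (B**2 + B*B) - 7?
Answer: 21439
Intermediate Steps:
R = 6
y = 6
s(C) = 6 - C
c(B) = -7 + 2*B**2 (c(B) = (B**2 + B**2) - 7 = 2*B**2 - 7 = -7 + 2*B**2)
s(-10) + 111*c(10) = (6 - 1*(-10)) + 111*(-7 + 2*10**2) = (6 + 10) + 111*(-7 + 2*100) = 16 + 111*(-7 + 200) = 16 + 111*193 = 16 + 21423 = 21439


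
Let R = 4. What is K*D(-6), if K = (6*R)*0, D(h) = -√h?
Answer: 0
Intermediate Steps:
K = 0 (K = (6*4)*0 = 24*0 = 0)
K*D(-6) = 0*(-√(-6)) = 0*(-I*√6) = 0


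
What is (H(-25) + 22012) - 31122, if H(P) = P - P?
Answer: -9110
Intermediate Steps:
H(P) = 0
(H(-25) + 22012) - 31122 = (0 + 22012) - 31122 = 22012 - 31122 = -9110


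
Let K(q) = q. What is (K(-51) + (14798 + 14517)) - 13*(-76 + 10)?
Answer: 30122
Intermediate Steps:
(K(-51) + (14798 + 14517)) - 13*(-76 + 10) = (-51 + (14798 + 14517)) - 13*(-76 + 10) = (-51 + 29315) - 13*(-66) = 29264 + 858 = 30122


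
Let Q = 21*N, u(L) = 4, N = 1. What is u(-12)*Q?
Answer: 84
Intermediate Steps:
Q = 21 (Q = 21*1 = 21)
u(-12)*Q = 4*21 = 84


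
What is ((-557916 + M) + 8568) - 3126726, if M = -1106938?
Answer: -4783012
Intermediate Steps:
((-557916 + M) + 8568) - 3126726 = ((-557916 - 1106938) + 8568) - 3126726 = (-1664854 + 8568) - 3126726 = -1656286 - 3126726 = -4783012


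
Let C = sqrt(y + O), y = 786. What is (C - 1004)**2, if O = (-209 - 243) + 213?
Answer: (1004 - sqrt(547))**2 ≈ 9.6160e+5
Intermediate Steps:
O = -239 (O = -452 + 213 = -239)
C = sqrt(547) (C = sqrt(786 - 239) = sqrt(547) ≈ 23.388)
(C - 1004)**2 = (sqrt(547) - 1004)**2 = (-1004 + sqrt(547))**2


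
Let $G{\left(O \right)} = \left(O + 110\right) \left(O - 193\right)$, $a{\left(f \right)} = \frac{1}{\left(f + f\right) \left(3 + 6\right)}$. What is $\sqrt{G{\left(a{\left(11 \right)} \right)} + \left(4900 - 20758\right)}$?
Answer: $\frac{i \sqrt{1454014385}}{198} \approx 192.58 i$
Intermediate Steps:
$a{\left(f \right)} = \frac{1}{18 f}$ ($a{\left(f \right)} = \frac{1}{2 f 9} = \frac{1}{18 f}$)
$G{\left(O \right)} = \left(-193 + O\right) \left(110 + O\right)$ ($G{\left(O \right)} = \left(110 + O\right) \left(-193 + O\right) = \left(-193 + O\right) \left(110 + O\right)$)
$\sqrt{G{\left(a{\left(11 \right)} \right)} + \left(4900 - 20758\right)} = \sqrt{\left(-21230 + \left(\frac{1}{18 \cdot 11}\right)^{2} - 83 \frac{1}{18 \cdot 11}\right) + \left(4900 - 20758\right)} = \sqrt{\left(-21230 + \left(\frac{1}{18} \cdot \frac{1}{11}\right)^{2} - 83 \cdot \frac{1}{18} \cdot \frac{1}{11}\right) + \left(4900 - 20758\right)} = \sqrt{\left(-21230 + \left(\frac{1}{198}\right)^{2} - \frac{83}{198}\right) - 15858} = \sqrt{\left(-21230 + \frac{1}{39204} - \frac{83}{198}\right) - 15858} = \sqrt{- \frac{832317353}{39204} - 15858} = \sqrt{- \frac{1454014385}{39204}} = \frac{i \sqrt{1454014385}}{198}$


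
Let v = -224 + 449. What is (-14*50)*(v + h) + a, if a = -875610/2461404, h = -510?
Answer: 81841537065/410234 ≈ 1.9950e+5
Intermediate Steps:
v = 225
a = -145935/410234 (a = -875610*1/2461404 = -145935/410234 ≈ -0.35574)
(-14*50)*(v + h) + a = (-14*50)*(225 - 510) - 145935/410234 = -700*(-285) - 145935/410234 = 199500 - 145935/410234 = 81841537065/410234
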